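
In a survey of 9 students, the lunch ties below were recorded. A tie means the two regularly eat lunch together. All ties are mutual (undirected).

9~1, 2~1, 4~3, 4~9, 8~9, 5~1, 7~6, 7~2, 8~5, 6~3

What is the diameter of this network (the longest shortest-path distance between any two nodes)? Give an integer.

Eccentricity of each node (its greatest distance to any other): 1:3, 2:3, 3:4, 4:3, 5:4, 6:4, 7:4, 8:4, 9:3.
The maximum eccentricity is 4, realized for instance by the pair 8–7 via 8 – 9 – 1 – 2 – 7. So the diameter is 4.

4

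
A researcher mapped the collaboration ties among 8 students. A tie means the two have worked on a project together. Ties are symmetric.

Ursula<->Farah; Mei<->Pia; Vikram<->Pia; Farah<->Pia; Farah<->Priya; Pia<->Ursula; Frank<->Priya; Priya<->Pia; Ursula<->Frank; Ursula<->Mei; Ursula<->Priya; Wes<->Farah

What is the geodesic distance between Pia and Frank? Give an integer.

2

One shortest route is Pia – Ursula – Frank, which uses 2 edges, and Pia and Frank are not directly tied, so nothing shorter exists. So d(Pia,Frank) = 2.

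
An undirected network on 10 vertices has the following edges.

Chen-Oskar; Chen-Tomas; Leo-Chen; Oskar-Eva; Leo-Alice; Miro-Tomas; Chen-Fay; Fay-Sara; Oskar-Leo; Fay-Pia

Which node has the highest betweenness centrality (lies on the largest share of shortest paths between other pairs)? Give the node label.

Chen

Unnormalized betweenness of each node: Alice:0, Chen:26, Eva:0, Fay:15, Leo:8, Miro:0, Oskar:8, Pia:0, Sara:0, Tomas:8.
Chen has the largest value, 26, making it the main broker — the node through which the most shortest paths run.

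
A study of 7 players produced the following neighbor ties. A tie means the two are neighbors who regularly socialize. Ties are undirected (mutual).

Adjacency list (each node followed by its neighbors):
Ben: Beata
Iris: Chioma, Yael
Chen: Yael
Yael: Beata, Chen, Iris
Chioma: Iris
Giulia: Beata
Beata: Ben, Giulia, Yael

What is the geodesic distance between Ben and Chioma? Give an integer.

4

One shortest route is Ben – Beata – Yael – Iris – Chioma, which uses 4 edges, and at distance 3 from Ben we only reach {Chen, Iris}, which does not include Chioma. So d(Ben,Chioma) = 4.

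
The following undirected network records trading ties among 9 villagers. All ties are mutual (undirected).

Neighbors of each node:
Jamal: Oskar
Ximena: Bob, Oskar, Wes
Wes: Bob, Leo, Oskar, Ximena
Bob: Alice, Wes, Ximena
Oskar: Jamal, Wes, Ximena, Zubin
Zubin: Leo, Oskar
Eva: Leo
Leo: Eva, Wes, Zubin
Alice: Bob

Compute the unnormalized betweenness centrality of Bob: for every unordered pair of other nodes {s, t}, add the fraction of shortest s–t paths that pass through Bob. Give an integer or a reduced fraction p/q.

Pairs whose geodesics pass through Bob — Eva–Alice: 1; Alice–Leo: 1; Alice–Ximena: 1; Alice–Jamal: 2/2; Alice–Zubin: 3/3; Alice–Oskar: 2/2; Alice–Wes: 1.
All other pairs contribute 0.
Summing the contributions gives betweenness(Bob) = 7.

7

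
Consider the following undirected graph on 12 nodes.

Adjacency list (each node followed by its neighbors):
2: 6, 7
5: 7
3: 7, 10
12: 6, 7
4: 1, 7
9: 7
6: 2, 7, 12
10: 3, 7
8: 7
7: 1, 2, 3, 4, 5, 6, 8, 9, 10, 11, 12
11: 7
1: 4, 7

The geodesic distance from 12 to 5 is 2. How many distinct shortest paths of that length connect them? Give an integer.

The shortest distance is 2, and the only length-2 path is 12–7–5. So there is exactly 1 shortest path.

1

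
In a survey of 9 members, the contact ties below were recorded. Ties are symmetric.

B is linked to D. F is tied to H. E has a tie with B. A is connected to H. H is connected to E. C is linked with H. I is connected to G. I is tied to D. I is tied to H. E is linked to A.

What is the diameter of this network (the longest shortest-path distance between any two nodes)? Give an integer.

Eccentricity of each node (its greatest distance to any other): A:3, B:3, C:3, D:3, E:3, F:3, G:3, H:2, I:2.
The maximum eccentricity is 3, realized for instance by the pair D–C via D – I – H – C. So the diameter is 3.

3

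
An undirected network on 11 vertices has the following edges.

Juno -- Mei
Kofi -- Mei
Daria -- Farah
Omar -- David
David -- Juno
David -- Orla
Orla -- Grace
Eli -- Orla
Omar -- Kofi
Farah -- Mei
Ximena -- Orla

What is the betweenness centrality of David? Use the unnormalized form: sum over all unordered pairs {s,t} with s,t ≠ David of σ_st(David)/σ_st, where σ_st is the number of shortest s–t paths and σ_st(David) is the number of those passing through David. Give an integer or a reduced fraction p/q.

Pairs whose geodesics pass through David — Kofi–Eli: 1; Kofi–Ximena: 1; Kofi–Grace: 1; Kofi–Orla: 1; Eli–Farah: 1; Eli–Omar: 1; Eli–Daria: 1; Eli–Juno: 1; Eli–Mei: 1; Farah–Ximena: 1; Farah–Grace: 1; Farah–Orla: 1; Omar–Ximena: 1; Omar–Juno: 1 … (+11 more pairs).
All other pairs contribute 0.
Summing the contributions gives betweenness(David) = 25.

25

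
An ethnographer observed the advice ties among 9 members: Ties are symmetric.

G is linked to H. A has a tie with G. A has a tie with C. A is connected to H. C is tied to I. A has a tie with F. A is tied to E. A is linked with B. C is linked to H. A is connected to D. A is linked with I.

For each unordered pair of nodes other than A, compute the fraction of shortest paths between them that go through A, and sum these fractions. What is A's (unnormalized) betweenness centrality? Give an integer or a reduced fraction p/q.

24

Pairs whose geodesics pass through A — D–F: 1; D–I: 1; D–G: 1; D–C: 1; D–E: 1; D–B: 1; D–H: 1; F–I: 1; F–G: 1; F–C: 1; F–E: 1; F–B: 1; F–H: 1; I–G: 1 … (+11 more pairs).
All other pairs contribute 0.
Summing the contributions gives betweenness(A) = 24.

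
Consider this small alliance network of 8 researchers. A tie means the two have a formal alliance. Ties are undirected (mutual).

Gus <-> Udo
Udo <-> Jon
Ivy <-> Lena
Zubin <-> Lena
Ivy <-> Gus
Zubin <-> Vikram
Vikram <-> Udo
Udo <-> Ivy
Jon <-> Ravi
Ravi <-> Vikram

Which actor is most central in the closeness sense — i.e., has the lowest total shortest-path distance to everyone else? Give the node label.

Udo

Farness (sum of distances to all others) for each node — Gus:14, Ivy:12, Jon:14, Lena:14, Ravi:15, Udo:10, Vikram:11, Zubin:14.
The smallest farness is 10, for Udo, so Udo has the highest closeness.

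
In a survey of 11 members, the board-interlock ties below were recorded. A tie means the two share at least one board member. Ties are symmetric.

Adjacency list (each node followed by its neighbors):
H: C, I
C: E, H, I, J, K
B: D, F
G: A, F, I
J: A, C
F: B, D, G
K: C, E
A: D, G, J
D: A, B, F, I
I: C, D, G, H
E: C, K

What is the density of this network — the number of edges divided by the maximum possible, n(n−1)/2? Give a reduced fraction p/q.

There are 16 edges and 11 nodes, so the maximum possible is C(11,2) = 55.
Density = 16/55.

16/55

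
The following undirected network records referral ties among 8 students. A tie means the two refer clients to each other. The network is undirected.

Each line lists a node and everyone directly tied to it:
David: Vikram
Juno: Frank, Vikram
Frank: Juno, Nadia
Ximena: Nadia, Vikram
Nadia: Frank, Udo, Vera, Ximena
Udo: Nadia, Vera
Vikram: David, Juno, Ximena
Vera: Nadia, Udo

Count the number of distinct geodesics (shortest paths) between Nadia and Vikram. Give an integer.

The shortest distance is 2, and the only length-2 path is Nadia–Ximena–Vikram. So there is exactly 1 shortest path.

1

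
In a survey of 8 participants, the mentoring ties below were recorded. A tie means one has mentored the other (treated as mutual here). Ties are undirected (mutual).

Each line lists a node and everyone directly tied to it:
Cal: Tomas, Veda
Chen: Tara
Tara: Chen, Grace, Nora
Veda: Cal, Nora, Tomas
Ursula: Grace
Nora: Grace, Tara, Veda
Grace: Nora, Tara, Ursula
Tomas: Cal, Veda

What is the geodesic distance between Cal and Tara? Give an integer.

3

One shortest route is Cal – Veda – Nora – Tara, which uses 3 edges, and at distance 2 from Cal we only reach {Nora}, which does not include Tara. So d(Cal,Tara) = 3.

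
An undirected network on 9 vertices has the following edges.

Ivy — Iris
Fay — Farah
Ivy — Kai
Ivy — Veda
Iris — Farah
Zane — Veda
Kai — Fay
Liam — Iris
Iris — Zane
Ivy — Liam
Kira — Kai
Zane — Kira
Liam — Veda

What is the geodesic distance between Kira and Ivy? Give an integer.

One shortest route is Kira – Kai – Ivy, which uses 2 edges, and Kira and Ivy are not directly tied, so nothing shorter exists. So d(Kira,Ivy) = 2.

2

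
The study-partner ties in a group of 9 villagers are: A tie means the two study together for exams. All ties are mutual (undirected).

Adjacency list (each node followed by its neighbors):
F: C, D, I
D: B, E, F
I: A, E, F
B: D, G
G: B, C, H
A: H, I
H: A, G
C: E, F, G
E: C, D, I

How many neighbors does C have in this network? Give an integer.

C is directly tied to E, F, and G. That is 3 neighbors, so the degree of C is 3.

3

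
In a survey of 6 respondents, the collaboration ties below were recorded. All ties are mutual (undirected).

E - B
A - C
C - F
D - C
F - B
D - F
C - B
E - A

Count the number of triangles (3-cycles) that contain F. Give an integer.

F's neighbors: B, C, and D.
Neighbor pairs that are themselves tied: F–B–C; F–C–D. Each forms one triangle with F, for 2 in total.

2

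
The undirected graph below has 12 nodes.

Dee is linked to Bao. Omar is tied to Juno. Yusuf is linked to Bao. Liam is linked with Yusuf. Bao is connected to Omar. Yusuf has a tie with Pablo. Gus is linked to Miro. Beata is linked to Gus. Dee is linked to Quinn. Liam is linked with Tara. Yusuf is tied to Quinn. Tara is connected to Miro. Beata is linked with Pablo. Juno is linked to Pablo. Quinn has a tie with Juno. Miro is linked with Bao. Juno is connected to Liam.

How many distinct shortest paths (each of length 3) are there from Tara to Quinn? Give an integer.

2

The shortest distance is 3. The length-3 paths are: Tara–Liam–Yusuf–Quinn; Tara–Liam–Juno–Quinn.
That gives 2 distinct shortest paths.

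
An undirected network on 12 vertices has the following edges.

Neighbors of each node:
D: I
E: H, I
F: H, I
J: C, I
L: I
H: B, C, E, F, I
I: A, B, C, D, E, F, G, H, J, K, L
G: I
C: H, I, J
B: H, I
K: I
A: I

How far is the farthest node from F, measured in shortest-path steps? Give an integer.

2

Distances from F: A:2, B:2, C:2, D:2, E:2, G:2, H:1, I:1, J:2, K:2, L:2.
The largest is 2 (to K, D, C, J, L, G, B, E, and A), so the eccentricity of F is 2.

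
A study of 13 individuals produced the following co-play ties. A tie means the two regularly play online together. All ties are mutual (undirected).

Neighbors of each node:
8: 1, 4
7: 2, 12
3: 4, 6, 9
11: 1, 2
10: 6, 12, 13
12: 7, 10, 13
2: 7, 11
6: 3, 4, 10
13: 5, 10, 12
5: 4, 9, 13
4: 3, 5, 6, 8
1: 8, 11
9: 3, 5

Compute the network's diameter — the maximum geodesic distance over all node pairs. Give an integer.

5

Eccentricity of each node (its greatest distance to any other): 1:4, 2:5, 3:5, 4:4, 5:4, 6:4, 7:4, 8:4, 9:5, 10:4, 11:5, 12:4, 13:4.
The maximum eccentricity is 5, realized for instance by the pair 11–9 via 11 – 1 – 8 – 4 – 3 – 9. So the diameter is 5.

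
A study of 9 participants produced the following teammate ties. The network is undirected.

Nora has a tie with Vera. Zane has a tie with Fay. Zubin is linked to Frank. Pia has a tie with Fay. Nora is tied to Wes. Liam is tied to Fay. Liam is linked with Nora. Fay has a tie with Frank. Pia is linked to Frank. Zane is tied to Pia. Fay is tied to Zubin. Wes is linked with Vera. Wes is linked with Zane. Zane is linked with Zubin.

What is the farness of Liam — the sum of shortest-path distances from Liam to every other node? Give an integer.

Distances from Liam: Fay:1, Frank:2, Nora:1, Pia:2, Vera:2, Wes:2, Zane:2, Zubin:2.
Sum = 1 + 2 + 1 + 2 + 2 + 2 + 2 + 2 = 14.

14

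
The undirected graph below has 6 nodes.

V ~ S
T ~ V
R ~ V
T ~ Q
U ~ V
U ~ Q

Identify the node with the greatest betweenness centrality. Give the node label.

V

Unnormalized betweenness of each node: Q:1/2, R:0, S:0, T:3/2, U:3/2, V:15/2.
V has the largest value, 15/2, making it the main broker — the node through which the most shortest paths run.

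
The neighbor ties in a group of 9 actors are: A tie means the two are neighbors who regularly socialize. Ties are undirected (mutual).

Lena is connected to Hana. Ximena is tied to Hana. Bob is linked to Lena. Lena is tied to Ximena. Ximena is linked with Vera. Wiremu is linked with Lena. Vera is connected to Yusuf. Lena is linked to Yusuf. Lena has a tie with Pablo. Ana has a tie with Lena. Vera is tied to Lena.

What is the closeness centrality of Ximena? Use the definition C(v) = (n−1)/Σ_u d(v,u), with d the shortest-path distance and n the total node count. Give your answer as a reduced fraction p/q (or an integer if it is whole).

8/13

Distances from Ximena: Ana:2, Bob:2, Hana:1, Lena:1, Pablo:2, Vera:1, Wiremu:2, Yusuf:2. Sum = 13.
n = 9, so closeness = 8/13.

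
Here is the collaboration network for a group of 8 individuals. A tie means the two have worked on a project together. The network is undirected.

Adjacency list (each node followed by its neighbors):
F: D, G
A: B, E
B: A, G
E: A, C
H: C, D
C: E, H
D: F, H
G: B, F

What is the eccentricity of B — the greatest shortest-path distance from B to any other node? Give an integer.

4

Distances from B: A:1, C:3, D:3, E:2, F:2, G:1, H:4.
The largest is 4 (to H), so the eccentricity of B is 4.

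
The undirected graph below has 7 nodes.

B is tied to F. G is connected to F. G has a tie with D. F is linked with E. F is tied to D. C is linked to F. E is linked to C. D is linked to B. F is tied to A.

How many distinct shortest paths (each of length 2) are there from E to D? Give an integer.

The shortest distance is 2, and the only length-2 path is E–F–D. So there is exactly 1 shortest path.

1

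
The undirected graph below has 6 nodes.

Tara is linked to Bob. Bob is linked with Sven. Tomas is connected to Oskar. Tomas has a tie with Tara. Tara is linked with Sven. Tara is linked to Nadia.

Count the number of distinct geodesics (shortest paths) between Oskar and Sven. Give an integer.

The shortest distance is 3, and the only length-3 path is Oskar–Tomas–Tara–Sven. So there is exactly 1 shortest path.

1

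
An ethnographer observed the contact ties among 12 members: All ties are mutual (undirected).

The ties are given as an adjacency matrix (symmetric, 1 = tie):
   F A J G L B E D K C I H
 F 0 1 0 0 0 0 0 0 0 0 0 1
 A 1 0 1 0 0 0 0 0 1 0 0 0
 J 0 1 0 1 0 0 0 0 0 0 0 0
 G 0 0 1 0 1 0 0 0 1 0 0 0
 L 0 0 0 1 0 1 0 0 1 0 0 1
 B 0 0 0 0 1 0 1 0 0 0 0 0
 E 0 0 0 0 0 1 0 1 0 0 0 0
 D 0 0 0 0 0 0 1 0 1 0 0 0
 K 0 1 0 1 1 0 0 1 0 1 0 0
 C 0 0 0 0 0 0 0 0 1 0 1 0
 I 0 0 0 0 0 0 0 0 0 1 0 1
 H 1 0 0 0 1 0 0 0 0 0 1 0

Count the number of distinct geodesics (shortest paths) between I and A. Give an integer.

The shortest distance is 3. The length-3 paths are: I–H–F–A; I–C–K–A.
That gives 2 distinct shortest paths.

2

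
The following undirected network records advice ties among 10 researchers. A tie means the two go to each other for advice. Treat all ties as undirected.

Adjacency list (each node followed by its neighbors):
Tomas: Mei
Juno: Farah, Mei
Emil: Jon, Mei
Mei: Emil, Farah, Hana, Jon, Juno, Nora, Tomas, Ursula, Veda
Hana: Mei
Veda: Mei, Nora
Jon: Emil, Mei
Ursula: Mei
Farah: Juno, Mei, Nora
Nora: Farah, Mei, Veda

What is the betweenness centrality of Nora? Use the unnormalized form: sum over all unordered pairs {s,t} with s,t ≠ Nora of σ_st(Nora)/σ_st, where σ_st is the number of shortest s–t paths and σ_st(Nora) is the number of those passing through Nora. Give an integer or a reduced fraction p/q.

1/2

Pairs whose geodesics pass through Nora — Farah–Veda: 1/2.
All other pairs contribute 0.
Summing the contributions gives betweenness(Nora) = 1/2.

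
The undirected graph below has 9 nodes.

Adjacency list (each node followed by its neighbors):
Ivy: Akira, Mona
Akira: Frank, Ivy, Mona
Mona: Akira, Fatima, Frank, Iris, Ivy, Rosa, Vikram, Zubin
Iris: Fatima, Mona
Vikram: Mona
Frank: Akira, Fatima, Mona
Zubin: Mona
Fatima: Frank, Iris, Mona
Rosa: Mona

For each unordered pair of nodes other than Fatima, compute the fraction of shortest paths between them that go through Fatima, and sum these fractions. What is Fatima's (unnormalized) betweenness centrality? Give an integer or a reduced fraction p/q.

Pairs whose geodesics pass through Fatima — Frank–Iris: 1/2.
All other pairs contribute 0.
Summing the contributions gives betweenness(Fatima) = 1/2.

1/2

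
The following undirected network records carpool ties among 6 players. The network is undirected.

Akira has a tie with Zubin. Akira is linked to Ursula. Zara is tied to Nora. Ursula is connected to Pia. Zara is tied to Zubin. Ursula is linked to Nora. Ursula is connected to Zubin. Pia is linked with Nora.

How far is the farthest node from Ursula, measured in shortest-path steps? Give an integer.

Distances from Ursula: Akira:1, Nora:1, Pia:1, Zara:2, Zubin:1.
The largest is 2 (to Zara), so the eccentricity of Ursula is 2.

2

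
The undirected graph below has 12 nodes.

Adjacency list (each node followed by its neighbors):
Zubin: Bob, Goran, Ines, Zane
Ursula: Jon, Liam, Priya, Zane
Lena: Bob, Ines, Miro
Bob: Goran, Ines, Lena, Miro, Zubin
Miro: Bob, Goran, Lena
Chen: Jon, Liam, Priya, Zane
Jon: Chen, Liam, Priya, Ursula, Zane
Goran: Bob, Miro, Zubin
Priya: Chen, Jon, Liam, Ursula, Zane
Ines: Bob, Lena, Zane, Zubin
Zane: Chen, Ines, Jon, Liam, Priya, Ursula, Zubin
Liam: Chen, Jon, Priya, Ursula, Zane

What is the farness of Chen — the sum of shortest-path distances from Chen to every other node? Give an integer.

Distances from Chen: Bob:3, Goran:3, Ines:2, Jon:1, Lena:3, Liam:1, Miro:4, Priya:1, Ursula:2, Zane:1, Zubin:2.
Sum = 3 + 3 + 2 + 1 + 3 + 1 + 4 + 1 + 2 + 1 + 2 = 23.

23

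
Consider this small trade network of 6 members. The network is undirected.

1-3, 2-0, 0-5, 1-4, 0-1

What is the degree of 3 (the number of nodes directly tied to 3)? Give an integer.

3 is directly tied to 1. That is 1 neighbor, so the degree of 3 is 1.

1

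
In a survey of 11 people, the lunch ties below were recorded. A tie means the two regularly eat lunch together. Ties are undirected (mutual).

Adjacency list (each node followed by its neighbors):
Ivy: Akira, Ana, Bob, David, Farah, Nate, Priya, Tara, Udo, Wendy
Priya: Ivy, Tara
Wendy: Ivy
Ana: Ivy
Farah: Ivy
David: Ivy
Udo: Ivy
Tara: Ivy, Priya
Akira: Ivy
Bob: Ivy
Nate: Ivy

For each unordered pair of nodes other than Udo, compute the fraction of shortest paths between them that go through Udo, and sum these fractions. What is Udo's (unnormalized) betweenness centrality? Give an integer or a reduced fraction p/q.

No shortest path between any pair of other nodes passes through Udo.
Summing the contributions gives betweenness(Udo) = 0.

0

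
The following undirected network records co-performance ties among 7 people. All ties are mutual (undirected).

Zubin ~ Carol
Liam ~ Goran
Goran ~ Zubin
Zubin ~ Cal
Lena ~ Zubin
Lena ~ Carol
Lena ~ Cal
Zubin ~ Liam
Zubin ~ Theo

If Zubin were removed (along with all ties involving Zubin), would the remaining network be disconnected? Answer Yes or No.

Yes

Removing Zubin leaves {Cal, Carol, and Lena} with no path to {Goran and Liam}, so the network splits into 3 components. Zubin is a cut vertex.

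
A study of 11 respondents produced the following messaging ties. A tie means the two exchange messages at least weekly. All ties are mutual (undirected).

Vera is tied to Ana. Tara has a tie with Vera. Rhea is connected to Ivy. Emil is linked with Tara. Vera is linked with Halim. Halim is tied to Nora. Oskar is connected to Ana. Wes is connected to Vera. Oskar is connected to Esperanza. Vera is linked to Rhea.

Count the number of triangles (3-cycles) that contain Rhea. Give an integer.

0

Rhea's neighbors are Ivy and Vera, but none of them are tied to each other, so no triangle contains Rhea.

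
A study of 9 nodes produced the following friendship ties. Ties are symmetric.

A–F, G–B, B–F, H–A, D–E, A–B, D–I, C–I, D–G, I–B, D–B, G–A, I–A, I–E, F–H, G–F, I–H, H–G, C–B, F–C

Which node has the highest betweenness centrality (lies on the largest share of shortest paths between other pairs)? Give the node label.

I

Unnormalized betweenness of each node: A:11/12, B:3, C:5/12, D:25/12, E:0, F:19/12, G:7/4, H:2/3, I:79/12.
I has the largest value, 79/12, making it the main broker — the node through which the most shortest paths run.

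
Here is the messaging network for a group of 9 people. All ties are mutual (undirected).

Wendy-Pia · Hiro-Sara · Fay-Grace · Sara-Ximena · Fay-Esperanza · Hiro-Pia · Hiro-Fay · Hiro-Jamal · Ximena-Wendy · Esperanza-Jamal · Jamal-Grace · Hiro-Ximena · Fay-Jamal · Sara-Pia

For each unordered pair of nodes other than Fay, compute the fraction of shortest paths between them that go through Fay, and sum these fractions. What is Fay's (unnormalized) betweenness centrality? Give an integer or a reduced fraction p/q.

Pairs whose geodesics pass through Fay — Grace–Esperanza: 1/2; Grace–Ximena: 1/2; Grace–Sara: 1/2; Grace–Wendy: 2/4; Grace–Pia: 1/2; Grace–Hiro: 1/2; Esperanza–Ximena: 1/2; Esperanza–Sara: 1/2; Esperanza–Wendy: 2/4; Esperanza–Pia: 1/2; Esperanza–Hiro: 1/2.
All other pairs contribute 0.
Summing the contributions gives betweenness(Fay) = 11/2.

11/2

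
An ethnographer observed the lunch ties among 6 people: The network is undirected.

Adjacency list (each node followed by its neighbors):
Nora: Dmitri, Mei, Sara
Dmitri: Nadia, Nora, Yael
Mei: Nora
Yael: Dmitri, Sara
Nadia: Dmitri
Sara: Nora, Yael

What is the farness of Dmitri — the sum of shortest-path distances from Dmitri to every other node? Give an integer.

Distances from Dmitri: Mei:2, Nadia:1, Nora:1, Sara:2, Yael:1.
Sum = 2 + 1 + 1 + 2 + 1 = 7.

7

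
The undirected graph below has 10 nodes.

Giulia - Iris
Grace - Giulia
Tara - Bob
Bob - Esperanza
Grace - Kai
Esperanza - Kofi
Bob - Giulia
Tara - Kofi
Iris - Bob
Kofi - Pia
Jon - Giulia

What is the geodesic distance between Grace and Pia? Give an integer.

One shortest route is Grace – Giulia – Bob – Esperanza – Kofi – Pia, which uses 5 edges, and at distance 4 from Grace we only reach {Kofi}, which does not include Pia. So d(Grace,Pia) = 5.

5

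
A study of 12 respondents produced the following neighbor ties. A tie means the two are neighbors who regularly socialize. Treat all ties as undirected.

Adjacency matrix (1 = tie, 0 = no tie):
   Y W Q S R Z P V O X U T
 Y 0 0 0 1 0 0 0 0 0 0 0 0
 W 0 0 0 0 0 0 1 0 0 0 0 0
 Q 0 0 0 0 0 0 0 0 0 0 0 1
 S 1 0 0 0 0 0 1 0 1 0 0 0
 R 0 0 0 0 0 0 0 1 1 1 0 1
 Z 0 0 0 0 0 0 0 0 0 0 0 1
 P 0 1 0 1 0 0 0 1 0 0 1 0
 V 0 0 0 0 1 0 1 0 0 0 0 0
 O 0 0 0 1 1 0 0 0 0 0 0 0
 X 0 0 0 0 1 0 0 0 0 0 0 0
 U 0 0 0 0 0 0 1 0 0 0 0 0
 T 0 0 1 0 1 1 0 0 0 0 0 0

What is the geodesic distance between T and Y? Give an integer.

One shortest route is T – R – O – S – Y, which uses 4 edges, and at distance 3 from T we only reach {P, S}, which does not include Y. So d(T,Y) = 4.

4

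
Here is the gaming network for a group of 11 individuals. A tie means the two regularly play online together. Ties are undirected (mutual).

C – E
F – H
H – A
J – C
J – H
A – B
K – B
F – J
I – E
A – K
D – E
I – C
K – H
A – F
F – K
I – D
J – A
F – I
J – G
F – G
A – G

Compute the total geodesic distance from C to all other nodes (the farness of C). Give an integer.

Distances from C: A:2, B:3, D:2, E:1, F:2, G:2, H:2, I:1, J:1, K:3.
Sum = 2 + 3 + 2 + 1 + 2 + 2 + 2 + 1 + 1 + 3 = 19.

19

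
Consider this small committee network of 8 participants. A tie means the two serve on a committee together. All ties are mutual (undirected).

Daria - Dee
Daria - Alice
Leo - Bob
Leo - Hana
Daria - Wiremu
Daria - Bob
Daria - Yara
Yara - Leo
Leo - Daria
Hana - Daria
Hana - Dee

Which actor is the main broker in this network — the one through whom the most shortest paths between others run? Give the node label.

Unnormalized betweenness of each node: Alice:0, Bob:0, Daria:15, Dee:0, Hana:1/2, Leo:3/2, Wiremu:0, Yara:0.
Daria has the largest value, 15, making it the main broker — the node through which the most shortest paths run.

Daria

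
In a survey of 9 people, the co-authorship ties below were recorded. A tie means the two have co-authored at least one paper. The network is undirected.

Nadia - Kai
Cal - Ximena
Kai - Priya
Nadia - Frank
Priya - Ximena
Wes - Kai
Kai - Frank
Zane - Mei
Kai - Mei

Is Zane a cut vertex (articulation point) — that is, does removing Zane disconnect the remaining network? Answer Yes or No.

No

Even without Zane, every remaining node can still reach every other (the residual graph is connected), so Zane is not a cut vertex.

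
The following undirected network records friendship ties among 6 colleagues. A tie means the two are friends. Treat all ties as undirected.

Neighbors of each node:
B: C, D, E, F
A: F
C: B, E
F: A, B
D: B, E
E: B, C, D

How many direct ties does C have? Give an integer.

C is directly tied to B and E. That is 2 neighbors, so the degree of C is 2.

2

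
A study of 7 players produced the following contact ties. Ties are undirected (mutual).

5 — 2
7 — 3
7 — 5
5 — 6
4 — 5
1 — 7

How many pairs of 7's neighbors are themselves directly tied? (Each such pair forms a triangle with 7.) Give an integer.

7's neighbors are 1, 3, and 5, but none of them are tied to each other, so no triangle contains 7.

0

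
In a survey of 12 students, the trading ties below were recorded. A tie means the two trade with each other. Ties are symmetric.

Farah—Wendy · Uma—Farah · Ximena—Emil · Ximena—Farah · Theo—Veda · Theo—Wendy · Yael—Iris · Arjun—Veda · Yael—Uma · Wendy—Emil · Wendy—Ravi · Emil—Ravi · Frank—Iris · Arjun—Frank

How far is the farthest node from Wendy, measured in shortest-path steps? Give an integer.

4

Distances from Wendy: Arjun:3, Emil:1, Farah:1, Frank:4, Iris:4, Ravi:1, Theo:1, Uma:2, Veda:2, Ximena:2, Yael:3.
The largest is 4 (to Frank and Iris), so the eccentricity of Wendy is 4.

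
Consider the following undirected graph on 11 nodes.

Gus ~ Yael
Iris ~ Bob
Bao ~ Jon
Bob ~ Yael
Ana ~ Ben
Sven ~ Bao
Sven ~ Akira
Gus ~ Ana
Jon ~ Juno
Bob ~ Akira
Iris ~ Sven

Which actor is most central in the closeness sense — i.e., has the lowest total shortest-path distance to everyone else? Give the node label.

Farness (sum of distances to all others) for each node — Akira:27, Ana:41, Bao:33, Ben:50, Bob:26, Gus:34, Iris:27, Jon:40, Juno:49, Sven:28, Yael:29.
The smallest farness is 26, for Bob, so Bob has the highest closeness.

Bob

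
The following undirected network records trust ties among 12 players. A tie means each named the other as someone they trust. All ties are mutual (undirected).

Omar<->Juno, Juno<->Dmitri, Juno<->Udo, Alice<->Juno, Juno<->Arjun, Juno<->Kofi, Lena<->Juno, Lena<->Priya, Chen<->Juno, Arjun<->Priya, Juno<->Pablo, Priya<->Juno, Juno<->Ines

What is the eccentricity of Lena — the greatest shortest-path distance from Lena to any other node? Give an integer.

Distances from Lena: Alice:2, Arjun:2, Chen:2, Dmitri:2, Ines:2, Juno:1, Kofi:2, Omar:2, Pablo:2, Priya:1, Udo:2.
The largest is 2 (to Dmitri, Kofi, Arjun, Alice, Omar, Pablo, Chen, Ines, and Udo), so the eccentricity of Lena is 2.

2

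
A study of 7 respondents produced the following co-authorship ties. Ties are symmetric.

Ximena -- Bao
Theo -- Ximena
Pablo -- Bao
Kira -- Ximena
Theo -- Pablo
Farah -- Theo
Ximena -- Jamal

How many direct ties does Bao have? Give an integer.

Bao is directly tied to Pablo and Ximena. That is 2 neighbors, so the degree of Bao is 2.

2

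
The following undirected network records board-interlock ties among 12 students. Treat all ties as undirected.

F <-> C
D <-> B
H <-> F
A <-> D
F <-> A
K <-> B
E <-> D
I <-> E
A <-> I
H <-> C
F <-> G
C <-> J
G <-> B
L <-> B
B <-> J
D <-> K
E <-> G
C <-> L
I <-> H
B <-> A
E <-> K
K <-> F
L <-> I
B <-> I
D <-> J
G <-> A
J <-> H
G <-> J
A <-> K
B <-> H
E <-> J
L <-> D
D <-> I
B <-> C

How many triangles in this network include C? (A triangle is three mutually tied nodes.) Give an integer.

5

C's neighbors: B, F, H, J, and L.
Neighbor pairs that are themselves tied: C–B–H; C–B–J; C–B–L; C–F–H; C–H–J. Each forms one triangle with C, for 5 in total.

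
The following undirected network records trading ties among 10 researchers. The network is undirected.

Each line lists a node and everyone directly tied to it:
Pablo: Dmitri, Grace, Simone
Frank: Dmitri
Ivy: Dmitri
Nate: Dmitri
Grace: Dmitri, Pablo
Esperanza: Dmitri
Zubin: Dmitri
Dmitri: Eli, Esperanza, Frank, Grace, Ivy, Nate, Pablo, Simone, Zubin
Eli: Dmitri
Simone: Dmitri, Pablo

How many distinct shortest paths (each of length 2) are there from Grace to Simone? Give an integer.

2

The shortest distance is 2. The length-2 paths are: Grace–Dmitri–Simone; Grace–Pablo–Simone.
That gives 2 distinct shortest paths.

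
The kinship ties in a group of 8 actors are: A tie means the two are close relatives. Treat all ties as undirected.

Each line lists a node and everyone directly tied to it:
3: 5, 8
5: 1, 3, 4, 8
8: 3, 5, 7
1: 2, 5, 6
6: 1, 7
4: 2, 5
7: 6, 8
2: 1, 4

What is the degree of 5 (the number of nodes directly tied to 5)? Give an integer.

4

5 is directly tied to 1, 3, 4, and 8. That is 4 neighbors, so the degree of 5 is 4.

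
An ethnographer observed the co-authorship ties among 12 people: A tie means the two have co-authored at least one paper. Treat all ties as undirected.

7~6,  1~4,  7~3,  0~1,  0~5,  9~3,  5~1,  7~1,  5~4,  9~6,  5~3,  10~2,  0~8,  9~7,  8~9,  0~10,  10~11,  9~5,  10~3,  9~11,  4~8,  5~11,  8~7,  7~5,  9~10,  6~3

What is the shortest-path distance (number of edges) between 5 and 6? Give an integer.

One shortest route is 5 – 3 – 6, which uses 2 edges, and 5 and 6 are not directly tied, so nothing shorter exists. So d(5,6) = 2.

2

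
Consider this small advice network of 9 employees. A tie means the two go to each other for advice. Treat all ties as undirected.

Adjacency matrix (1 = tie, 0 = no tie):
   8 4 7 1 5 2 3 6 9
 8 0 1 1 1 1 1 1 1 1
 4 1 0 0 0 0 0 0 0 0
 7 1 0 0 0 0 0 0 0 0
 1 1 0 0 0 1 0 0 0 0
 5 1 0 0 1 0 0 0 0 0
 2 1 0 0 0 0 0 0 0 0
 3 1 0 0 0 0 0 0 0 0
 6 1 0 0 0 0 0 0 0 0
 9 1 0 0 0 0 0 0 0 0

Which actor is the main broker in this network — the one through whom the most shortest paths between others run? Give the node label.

Unnormalized betweenness of each node: 1:0, 2:0, 3:0, 4:0, 5:0, 6:0, 7:0, 8:27, 9:0.
8 has the largest value, 27, making it the main broker — the node through which the most shortest paths run.

8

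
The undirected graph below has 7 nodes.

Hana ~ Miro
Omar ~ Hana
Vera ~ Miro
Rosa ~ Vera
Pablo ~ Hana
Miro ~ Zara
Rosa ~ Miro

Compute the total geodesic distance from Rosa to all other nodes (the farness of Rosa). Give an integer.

12

Distances from Rosa: Hana:2, Miro:1, Omar:3, Pablo:3, Vera:1, Zara:2.
Sum = 2 + 1 + 3 + 3 + 1 + 2 = 12.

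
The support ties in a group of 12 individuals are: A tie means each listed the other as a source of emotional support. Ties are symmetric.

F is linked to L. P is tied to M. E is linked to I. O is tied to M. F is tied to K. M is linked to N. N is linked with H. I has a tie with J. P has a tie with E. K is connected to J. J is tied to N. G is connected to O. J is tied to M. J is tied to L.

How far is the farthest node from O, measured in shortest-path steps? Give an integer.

4

Distances from O: E:3, F:4, G:1, H:3, I:3, J:2, K:3, L:3, M:1, N:2, P:2.
The largest is 4 (to F), so the eccentricity of O is 4.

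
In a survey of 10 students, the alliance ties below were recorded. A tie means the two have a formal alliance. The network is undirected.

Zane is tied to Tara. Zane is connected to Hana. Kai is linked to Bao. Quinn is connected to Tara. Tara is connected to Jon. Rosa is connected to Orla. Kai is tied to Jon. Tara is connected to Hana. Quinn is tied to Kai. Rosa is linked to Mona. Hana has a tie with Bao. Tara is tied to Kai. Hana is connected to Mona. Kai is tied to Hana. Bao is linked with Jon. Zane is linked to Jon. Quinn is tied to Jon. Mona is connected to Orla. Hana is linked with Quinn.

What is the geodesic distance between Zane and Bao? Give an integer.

2

One shortest route is Zane – Jon – Bao, which uses 2 edges, and Zane and Bao are not directly tied, so nothing shorter exists. So d(Zane,Bao) = 2.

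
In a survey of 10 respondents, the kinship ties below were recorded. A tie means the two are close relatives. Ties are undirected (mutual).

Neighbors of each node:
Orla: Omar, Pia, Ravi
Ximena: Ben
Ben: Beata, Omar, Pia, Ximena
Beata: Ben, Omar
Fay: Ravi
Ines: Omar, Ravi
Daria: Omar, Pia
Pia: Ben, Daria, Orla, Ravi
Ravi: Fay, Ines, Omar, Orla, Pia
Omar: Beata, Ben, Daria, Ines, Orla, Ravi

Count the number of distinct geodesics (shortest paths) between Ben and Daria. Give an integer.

2

The shortest distance is 2. The length-2 paths are: Ben–Omar–Daria; Ben–Pia–Daria.
That gives 2 distinct shortest paths.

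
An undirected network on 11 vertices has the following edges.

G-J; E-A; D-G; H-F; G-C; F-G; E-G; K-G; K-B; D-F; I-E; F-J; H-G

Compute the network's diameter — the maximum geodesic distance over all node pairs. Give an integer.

4

Eccentricity of each node (its greatest distance to any other): A:4, B:4, C:3, D:3, E:3, F:3, G:2, H:3, I:4, J:3, K:3.
The maximum eccentricity is 4, realized for instance by the pair B–I via B – K – G – E – I. So the diameter is 4.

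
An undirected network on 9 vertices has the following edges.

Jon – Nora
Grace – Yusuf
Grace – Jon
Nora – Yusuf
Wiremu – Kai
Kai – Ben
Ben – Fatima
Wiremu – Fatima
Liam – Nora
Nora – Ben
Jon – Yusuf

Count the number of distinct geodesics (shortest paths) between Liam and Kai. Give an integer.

The shortest distance is 3, and the only length-3 path is Liam–Nora–Ben–Kai. So there is exactly 1 shortest path.

1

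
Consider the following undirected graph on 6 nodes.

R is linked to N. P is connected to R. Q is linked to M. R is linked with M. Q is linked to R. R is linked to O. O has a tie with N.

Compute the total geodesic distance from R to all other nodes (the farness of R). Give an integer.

5

Distances from R: M:1, N:1, O:1, P:1, Q:1.
Sum = 1 + 1 + 1 + 1 + 1 = 5.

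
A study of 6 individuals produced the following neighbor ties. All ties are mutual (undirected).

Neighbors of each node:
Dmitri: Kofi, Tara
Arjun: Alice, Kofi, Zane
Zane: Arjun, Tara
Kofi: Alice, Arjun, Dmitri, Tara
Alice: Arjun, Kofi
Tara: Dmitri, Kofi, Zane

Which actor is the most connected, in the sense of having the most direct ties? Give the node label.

Degrees — Alice:2, Arjun:3, Dmitri:2, Kofi:4, Tara:3, Zane:2.
The maximum is 4, attained only by Kofi.

Kofi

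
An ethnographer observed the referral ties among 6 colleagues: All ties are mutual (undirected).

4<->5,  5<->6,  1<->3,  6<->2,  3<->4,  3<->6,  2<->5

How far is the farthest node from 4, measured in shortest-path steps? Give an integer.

Distances from 4: 1:2, 2:2, 3:1, 5:1, 6:2.
The largest is 2 (to 2, 6, and 1), so the eccentricity of 4 is 2.

2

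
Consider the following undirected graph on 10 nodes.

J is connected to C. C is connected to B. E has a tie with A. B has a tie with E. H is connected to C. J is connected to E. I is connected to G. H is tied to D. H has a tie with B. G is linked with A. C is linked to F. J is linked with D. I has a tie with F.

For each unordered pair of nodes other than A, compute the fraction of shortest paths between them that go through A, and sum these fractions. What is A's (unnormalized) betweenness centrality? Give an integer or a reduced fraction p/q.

Pairs whose geodesics pass through A — D–G: 1; H–G: 1/2; B–G: 1; I–E: 1; G–E: 1; G–J: 1.
All other pairs contribute 0.
Summing the contributions gives betweenness(A) = 11/2.

11/2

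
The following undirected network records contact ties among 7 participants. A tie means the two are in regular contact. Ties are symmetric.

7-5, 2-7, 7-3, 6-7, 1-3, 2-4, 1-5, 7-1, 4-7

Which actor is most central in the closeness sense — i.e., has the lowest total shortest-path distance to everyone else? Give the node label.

7

Farness (sum of distances to all others) for each node — 1:9, 2:10, 3:10, 4:10, 5:10, 6:11, 7:6.
The smallest farness is 6, for 7, so 7 has the highest closeness.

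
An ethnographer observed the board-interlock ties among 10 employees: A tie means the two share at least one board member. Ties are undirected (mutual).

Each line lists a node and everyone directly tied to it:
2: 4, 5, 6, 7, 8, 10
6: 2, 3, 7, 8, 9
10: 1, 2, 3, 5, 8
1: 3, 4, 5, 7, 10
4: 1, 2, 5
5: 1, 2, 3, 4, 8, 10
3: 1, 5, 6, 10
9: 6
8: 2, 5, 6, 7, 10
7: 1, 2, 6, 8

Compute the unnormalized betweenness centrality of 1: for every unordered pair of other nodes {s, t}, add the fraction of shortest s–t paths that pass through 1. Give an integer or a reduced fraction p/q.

5/2

Pairs whose geodesics pass through 1 — 5–7: 1/3; 10–4: 1/3; 10–7: 1/3; 4–7: 1/2; 4–3: 1/2; 7–3: 1/2.
All other pairs contribute 0.
Summing the contributions gives betweenness(1) = 5/2.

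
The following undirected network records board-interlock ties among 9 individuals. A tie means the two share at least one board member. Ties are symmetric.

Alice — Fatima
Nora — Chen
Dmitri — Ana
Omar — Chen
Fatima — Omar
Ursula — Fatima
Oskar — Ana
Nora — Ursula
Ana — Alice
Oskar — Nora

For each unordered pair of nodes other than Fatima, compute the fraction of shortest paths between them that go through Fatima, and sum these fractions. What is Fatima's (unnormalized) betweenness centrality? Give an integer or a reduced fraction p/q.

Pairs whose geodesics pass through Fatima — Omar–Ursula: 1; Omar–Alice: 1; Omar–Ana: 1; Omar–Dmitri: 1; Chen–Alice: 1; Nora–Alice: 1/2; Ursula–Alice: 1; Ursula–Ana: 1/2; Ursula–Dmitri: 1/2.
All other pairs contribute 0.
Summing the contributions gives betweenness(Fatima) = 15/2.

15/2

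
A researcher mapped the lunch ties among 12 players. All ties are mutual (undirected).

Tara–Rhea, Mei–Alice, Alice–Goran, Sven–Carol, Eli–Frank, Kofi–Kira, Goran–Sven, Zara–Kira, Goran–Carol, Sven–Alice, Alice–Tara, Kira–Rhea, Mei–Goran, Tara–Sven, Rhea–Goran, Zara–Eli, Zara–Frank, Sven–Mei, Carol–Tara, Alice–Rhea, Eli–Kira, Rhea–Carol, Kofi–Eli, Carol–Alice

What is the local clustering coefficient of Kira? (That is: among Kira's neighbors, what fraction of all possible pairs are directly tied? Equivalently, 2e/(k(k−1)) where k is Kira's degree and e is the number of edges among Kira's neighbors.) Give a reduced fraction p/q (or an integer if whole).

1/3

Kira's neighbors: Eli, Kofi, Rhea, and Zara (k = 4).
Possible neighbor pairs: C(4,2) = 6. Edges among them: Eli–Kofi, Eli–Zara → e = 2.
Clustering(Kira) = 2/6 = 1/3.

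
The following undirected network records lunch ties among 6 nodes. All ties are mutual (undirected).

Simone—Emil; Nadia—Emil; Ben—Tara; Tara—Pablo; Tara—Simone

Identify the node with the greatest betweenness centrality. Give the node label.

Tara

Unnormalized betweenness of each node: Ben:0, Emil:4, Nadia:0, Pablo:0, Simone:6, Tara:7.
Tara has the largest value, 7, making it the main broker — the node through which the most shortest paths run.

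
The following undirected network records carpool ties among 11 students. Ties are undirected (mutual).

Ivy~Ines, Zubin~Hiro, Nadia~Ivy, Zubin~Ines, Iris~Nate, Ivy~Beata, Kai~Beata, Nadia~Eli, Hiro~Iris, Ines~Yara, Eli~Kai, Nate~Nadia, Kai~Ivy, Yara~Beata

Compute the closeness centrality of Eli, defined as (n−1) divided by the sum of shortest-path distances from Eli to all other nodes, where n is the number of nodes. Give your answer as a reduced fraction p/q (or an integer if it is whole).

2/5

Distances from Eli: Beata:2, Hiro:4, Ines:3, Iris:3, Ivy:2, Kai:1, Nadia:1, Nate:2, Yara:3, Zubin:4. Sum = 25.
n = 11, so closeness = 10/25 = 2/5.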